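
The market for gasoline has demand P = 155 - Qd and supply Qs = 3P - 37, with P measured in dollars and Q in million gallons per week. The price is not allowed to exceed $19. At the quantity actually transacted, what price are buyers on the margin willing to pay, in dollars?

135

Rearranging demand gives Qd = 155 - P. In a free market, 155 - P = 3P - 37 gives the equilibrium P* = 48, Q* = 107.
The ceiling of 19 is below the equilibrium price 48, so it binds.
At P = 19: Qd = 155 - 19 = 136 and Qs = 3·19 - 37 = 20.
Only 20 units reach the market. On the demand curve, the marginal buyer's willingness to pay at Q = 20 is (155 - 20) = 135.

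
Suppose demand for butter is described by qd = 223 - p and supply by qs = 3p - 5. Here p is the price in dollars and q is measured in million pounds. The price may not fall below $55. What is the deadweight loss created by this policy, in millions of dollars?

In a free market, 223 - p = 3p - 5 gives the equilibrium p* = 57, q* = 166.
The floor of 55 is below the equilibrium price 57, so it is not binding; the market clears at p* = 57, q* = 166.
Since the control does not bind, no trades are prevented and deadweight loss is zero.

0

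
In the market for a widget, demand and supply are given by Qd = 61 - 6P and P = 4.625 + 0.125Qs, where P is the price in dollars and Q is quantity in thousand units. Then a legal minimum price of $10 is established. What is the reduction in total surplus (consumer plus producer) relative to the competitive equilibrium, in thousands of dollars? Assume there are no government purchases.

Rearranging supply gives Qs = 8P - 37. Without the control the market clears where 61 - 6P = 8P - 37, i.e. P* = 7 and Q* = 19.
The floor of 10 is above the equilibrium price 7, so it binds.
At P = 10: Qd = 61 - 6·10 = 1 and Qs = 8·10 - 37 = 43.
Quantity traded falls to 1. At Q = 1 the demand price is (61 - 1)/6 = 10 and the supply price is (37 + 1)/8 = 4.75.
Deadweight loss = ½ · (10 - 4.75) · (19 - 1) = ½ · 5.25 · 18 = 47.25.

47.25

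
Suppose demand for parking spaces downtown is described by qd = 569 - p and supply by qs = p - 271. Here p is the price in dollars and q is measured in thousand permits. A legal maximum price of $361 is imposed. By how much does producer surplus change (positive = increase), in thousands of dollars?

-7050.5

In a free market, 569 - p = p - 271 gives the equilibrium p* = 420, q* = 149.
Since 361 < 420, the ceiling is binding.
At p = 361: qd = 569 - 361 = 208 and qs = 361 - 271 = 90.
Producer surplus without the control is ½ · (420 - 271) · 149 = 11100.5.
With the ceiling, producers sell 90 units at 361, so PS = ½ · (361 - 271) · 90 = 4050.
Change in producer surplus = 4050 - 11100.5 = -7050.5.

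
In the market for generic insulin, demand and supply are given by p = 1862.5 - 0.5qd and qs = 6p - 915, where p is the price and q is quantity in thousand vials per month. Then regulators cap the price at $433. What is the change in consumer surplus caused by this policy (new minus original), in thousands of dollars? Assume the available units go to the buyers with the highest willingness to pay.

52920

Rearranging demand gives qd = 3725 - 2p. Setting quantity demanded equal to quantity supplied, 3725 - 2p = 6p - 915, gives p* = 580 and q* = 2565.
Because the ceiling (433) lies below the market-clearing price, it is binding.
At p = 433: qd = 3725 - 2·433 = 2859 and qs = 6·433 - 915 = 1683.
Consumer surplus without the control is ½ · (1862.5 - 580) · 2565 = 1644806.25.
With the ceiling, 1683 units are sold at 433 (assume they go to the highest-value buyers). The demand price at q = 1683 is 1021, so CS = ½ · [(1862.5 - 433) + (1021 - 433)] · 1683 = 1697726.25.
Change in consumer surplus = 1697726.25 - 1644806.25 = 52920.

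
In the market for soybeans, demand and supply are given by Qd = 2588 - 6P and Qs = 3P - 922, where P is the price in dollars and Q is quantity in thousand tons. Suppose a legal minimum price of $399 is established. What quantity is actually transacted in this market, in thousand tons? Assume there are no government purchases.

194

In a free market, 2588 - 6P = 3P - 922 gives the equilibrium P* = 390, Q* = 248.
Because the floor (399) lies above the market-clearing price, it is binding.
At P = 399: Qd = 2588 - 6·399 = 194 and Qs = 3·399 - 922 = 275.
The quantity actually transacted is the short side, demand: 194.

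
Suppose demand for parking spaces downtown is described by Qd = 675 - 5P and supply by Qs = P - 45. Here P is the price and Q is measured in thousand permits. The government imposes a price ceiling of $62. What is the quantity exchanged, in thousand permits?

In a free market, 675 - 5P = P - 45 gives the equilibrium P* = 120, Q* = 75.
The ceiling of 62 is below the equilibrium price 120, so it binds.
At P = 62: Qd = 675 - 5·62 = 365 and Qs = 62 - 45 = 17.
The quantity actually transacted is the short side, supply: 17.

17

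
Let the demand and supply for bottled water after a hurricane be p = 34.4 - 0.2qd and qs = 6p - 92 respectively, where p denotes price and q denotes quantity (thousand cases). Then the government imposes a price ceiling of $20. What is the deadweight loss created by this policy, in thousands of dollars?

Rearranging demand gives qd = 172 - 5p. In a free market, 172 - 5p = 6p - 92 gives the equilibrium p* = 24, q* = 52.
Since 20 < 24, the ceiling is binding.
At p = 20: qd = 172 - 5·20 = 72 and qs = 6·20 - 92 = 28.
Quantity traded falls to 28. At q = 28 the demand price is (172 - 28)/5 = 28.8 and the supply price is (92 + 28)/6 = 20.
Deadweight loss = ½ · (28.8 - 20) · (52 - 28) = ½ · 8.8 · 24 = 105.6.

105.6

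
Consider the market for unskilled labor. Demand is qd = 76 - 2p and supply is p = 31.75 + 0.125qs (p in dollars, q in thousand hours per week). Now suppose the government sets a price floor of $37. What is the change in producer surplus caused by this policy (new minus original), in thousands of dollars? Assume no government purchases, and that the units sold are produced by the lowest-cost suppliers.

Rearranging supply gives qs = 8p - 254. Setting quantity demanded equal to quantity supplied, 76 - 2p = 8p - 254, gives p* = 33 and q* = 10.
Since 37 > 33, the floor is binding.
At p = 37: qd = 76 - 2·37 = 2 and qs = 8·37 - 254 = 42.
Producer surplus without the control is ½ · (33 - 31.75) · 10 = 6.25.
With the floor, 2 units are sold at 37. The supply price at q = 2 is 32, so PS = ½ · [(37 - 31.75) + (37 - 32)] · 2 = 10.25.
Change in producer surplus = 10.25 - 6.25 = 4.

4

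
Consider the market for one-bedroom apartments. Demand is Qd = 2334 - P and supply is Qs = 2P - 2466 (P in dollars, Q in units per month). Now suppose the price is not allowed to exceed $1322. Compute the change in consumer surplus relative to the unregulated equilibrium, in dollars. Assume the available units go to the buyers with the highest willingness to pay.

-105084

Without the control the market clears where 2334 - P = 2P - 2466, i.e. P* = 1600 and Q* = 734.
Since 1322 < 1600, the ceiling is binding.
At P = 1322: Qd = 2334 - 1322 = 1012 and Qs = 2·1322 - 2466 = 178.
Consumer surplus without the control is ½ · (2334 - 1600) · 734 = 269378.
With the ceiling, 178 units are sold at 1322 (assume they go to the highest-value buyers). The demand price at Q = 178 is 2156, so CS = ½ · [(2334 - 1322) + (2156 - 1322)] · 178 = 164294.
Change in consumer surplus = 164294 - 269378 = -105084.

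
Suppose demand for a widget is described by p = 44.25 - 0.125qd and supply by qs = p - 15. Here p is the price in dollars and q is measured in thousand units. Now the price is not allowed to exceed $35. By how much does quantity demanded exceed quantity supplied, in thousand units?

Rearranging demand gives qd = 354 - 8p. In a free market, 354 - 8p = p - 15 gives the equilibrium p* = 41, q* = 26.
The ceiling of 35 is below the equilibrium price 41, so it binds.
At p = 35: qd = 354 - 8·35 = 74 and qs = 35 - 15 = 20.
Shortage = qd - qs = 74 - 20 = 54.

54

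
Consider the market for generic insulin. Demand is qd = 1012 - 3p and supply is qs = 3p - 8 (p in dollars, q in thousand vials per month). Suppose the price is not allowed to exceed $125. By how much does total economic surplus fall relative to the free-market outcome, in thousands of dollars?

6075

Setting quantity demanded equal to quantity supplied, 1012 - 3p = 3p - 8, gives p* = 170 and q* = 502.
Because the ceiling (125) lies below the market-clearing price, it is binding.
At p = 125: qd = 1012 - 3·125 = 637 and qs = 3·125 - 8 = 367.
Quantity traded falls to 367. At q = 367 the demand price is (1012 - 367)/3 = 215 and the supply price is (8 + 367)/3 = 125.
Deadweight loss = ½ · (215 - 125) · (502 - 367) = ½ · 90 · 135 = 6075.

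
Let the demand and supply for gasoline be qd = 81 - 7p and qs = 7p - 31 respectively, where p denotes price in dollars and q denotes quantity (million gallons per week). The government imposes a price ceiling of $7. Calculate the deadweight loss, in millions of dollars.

Setting quantity demanded equal to quantity supplied, 81 - 7p = 7p - 31, gives p* = 8 and q* = 25.
Since 7 < 8, the ceiling is binding.
At p = 7: qd = 81 - 7·7 = 32 and qs = 7·7 - 31 = 18.
Quantity traded falls to 18. At q = 18 the demand price is (81 - 18)/7 = 9 and the supply price is (31 + 18)/7 = 7.
Deadweight loss = ½ · (9 - 7) · (25 - 18) = ½ · 2 · 7 = 7.

7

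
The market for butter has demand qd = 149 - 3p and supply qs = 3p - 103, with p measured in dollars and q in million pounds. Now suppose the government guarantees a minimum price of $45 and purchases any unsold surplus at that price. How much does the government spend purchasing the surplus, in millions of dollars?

810

Without the control the market clears where 149 - 3p = 3p - 103, i.e. p* = 42 and q* = 23.
Since 45 > 42, the floor is binding.
At p = 45: qd = 149 - 3·45 = 14 and qs = 3·45 - 103 = 32.
Surplus = qs - qd = 18.
Government expenditure = surplus × support price = 18 × 45 = 810.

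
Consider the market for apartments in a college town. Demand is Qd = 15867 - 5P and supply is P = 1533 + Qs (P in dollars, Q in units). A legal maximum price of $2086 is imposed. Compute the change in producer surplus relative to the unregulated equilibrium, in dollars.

Rearranging supply gives Qs = P - 1533. Equilibrium: 15867 - 5P = P - 1533, so 17400 = 6P and P* = 2900, Q* = 1367.
Because the ceiling (2086) lies below the market-clearing price, it is binding.
At P = 2086: Qd = 15867 - 5·2086 = 5437 and Qs = 2086 - 1533 = 553.
Producer surplus without the control is ½ · (2900 - 1533) · 1367 = 934344.5.
With the ceiling, producers sell 553 units at 2086, so PS = ½ · (2086 - 1533) · 553 = 152904.5.
Change in producer surplus = 152904.5 - 934344.5 = -781440.

-781440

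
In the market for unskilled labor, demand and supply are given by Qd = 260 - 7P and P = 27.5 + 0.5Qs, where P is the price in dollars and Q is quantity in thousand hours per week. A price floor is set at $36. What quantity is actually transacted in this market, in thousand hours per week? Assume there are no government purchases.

8

Rearranging supply gives Qs = 2P - 55. In a free market, 260 - 7P = 2P - 55 gives the equilibrium P* = 35, Q* = 15.
The floor of 36 is above the equilibrium price 35, so it binds.
At P = 36: Qd = 260 - 7·36 = 8 and Qs = 2·36 - 55 = 17.
The quantity actually transacted is the short side, demand: 8.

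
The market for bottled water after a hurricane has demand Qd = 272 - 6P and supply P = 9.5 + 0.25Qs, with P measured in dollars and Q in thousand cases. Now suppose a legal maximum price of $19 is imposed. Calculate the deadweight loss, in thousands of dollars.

480

Rearranging supply gives Qs = 4P - 38. Without the control the market clears where 272 - 6P = 4P - 38, i.e. P* = 31 and Q* = 86.
The ceiling of 19 is below the equilibrium price 31, so it binds.
At P = 19: Qd = 272 - 6·19 = 158 and Qs = 4·19 - 38 = 38.
Quantity traded falls to 38. At Q = 38 the demand price is (272 - 38)/6 = 39 and the supply price is (38 + 38)/4 = 19.
Deadweight loss = ½ · (39 - 19) · (86 - 38) = ½ · 20 · 48 = 480.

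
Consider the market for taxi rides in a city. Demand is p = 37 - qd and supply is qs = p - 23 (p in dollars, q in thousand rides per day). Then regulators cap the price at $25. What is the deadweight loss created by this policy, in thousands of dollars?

25

Rearranging demand gives qd = 37 - p. In a free market, 37 - p = p - 23 gives the equilibrium p* = 30, q* = 7.
Because the ceiling (25) lies below the market-clearing price, it is binding.
At p = 25: qd = 37 - 25 = 12 and qs = 25 - 23 = 2.
Quantity traded falls to 2. At q = 2 the demand price is 37 - 2 = 35 and the supply price is 23 + 2 = 25.
Deadweight loss = ½ · (35 - 25) · (7 - 2) = ½ · 10 · 5 = 25.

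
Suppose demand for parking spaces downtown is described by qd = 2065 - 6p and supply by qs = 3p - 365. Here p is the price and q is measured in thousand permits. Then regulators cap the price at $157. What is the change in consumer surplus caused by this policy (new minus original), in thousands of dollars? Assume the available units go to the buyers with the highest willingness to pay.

Setting quantity demanded equal to quantity supplied, 2065 - 6p = 3p - 365, gives p* = 270 and q* = 445.
The ceiling of 157 is below the equilibrium price 270, so it binds.
At p = 157: qd = 2065 - 6·157 = 1123 and qs = 3·157 - 365 = 106.
Consumer surplus without the control is ½ · (2065/6 - 270) · 445 = 198025/12.
With the ceiling, 106 units are sold at 157 (assume they go to the highest-value buyers). The demand price at q = 106 is 326.5, so CS = ½ · [(2065/6 - 157) + (326.5 - 157)] · 106 = 56710/3.
Change in consumer surplus = 56710/3 - 198025/12 = 2401.25.

2401.25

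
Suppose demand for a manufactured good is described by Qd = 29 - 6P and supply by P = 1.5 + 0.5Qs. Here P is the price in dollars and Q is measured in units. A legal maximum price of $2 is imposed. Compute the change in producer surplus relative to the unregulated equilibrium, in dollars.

Rearranging supply gives Qs = 2P - 3. In a free market, 29 - 6P = 2P - 3 gives the equilibrium P* = 4, Q* = 5.
Since 2 < 4, the ceiling is binding.
At P = 2: Qd = 29 - 6·2 = 17 and Qs = 2·2 - 3 = 1.
Producer surplus without the control is ½ · (4 - 1.5) · 5 = 6.25.
With the ceiling, producers sell 1 units at 2, so PS = ½ · (2 - 1.5) · 1 = 0.25.
Change in producer surplus = 0.25 - 6.25 = -6.

-6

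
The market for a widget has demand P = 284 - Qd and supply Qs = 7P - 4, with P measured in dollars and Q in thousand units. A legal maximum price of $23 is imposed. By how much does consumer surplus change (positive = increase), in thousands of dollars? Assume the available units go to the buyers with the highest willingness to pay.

Rearranging demand gives Qd = 284 - P. Equilibrium: 284 - P = 7P - 4, so 288 = 8P and P* = 36, Q* = 248.
Since 23 < 36, the ceiling is binding.
At P = 23: Qd = 284 - 23 = 261 and Qs = 7·23 - 4 = 157.
Consumer surplus without the control is ½ · (284 - 36) · 248 = 30752.
With the ceiling, 157 units are sold at 23 (assume they go to the highest-value buyers). The demand price at Q = 157 is 127, so CS = ½ · [(284 - 23) + (127 - 23)] · 157 = 28652.5.
Change in consumer surplus = 28652.5 - 30752 = -2099.5.

-2099.5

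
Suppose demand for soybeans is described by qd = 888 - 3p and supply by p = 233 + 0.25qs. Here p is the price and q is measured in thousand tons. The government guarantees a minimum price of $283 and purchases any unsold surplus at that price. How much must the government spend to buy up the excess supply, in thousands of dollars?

Rearranging supply gives qs = 4p - 932. Equilibrium: 888 - 3p = 4p - 932, so 1820 = 7p and p* = 260, q* = 108.
The floor of 283 is above the equilibrium price 260, so it binds.
At p = 283: qd = 888 - 3·283 = 39 and qs = 4·283 - 932 = 200.
Surplus = qs - qd = 161.
Government expenditure = surplus × support price = 161 × 283 = 45563.

45563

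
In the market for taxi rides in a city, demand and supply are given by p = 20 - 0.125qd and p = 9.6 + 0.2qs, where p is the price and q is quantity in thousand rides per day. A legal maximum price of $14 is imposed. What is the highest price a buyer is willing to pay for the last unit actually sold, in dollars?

17.25

Rearranging demand gives qd = 160 - 8p; rearranging supply gives qs = 5p - 48. Setting quantity demanded equal to quantity supplied, 160 - 8p = 5p - 48, gives p* = 16 and q* = 32.
Because the ceiling (14) lies below the market-clearing price, it is binding.
At p = 14: qd = 160 - 8·14 = 48 and qs = 5·14 - 48 = 22.
Only 22 units reach the market. On the demand curve, the marginal buyer's willingness to pay at q = 22 is (160 - 22)/8 = 17.25.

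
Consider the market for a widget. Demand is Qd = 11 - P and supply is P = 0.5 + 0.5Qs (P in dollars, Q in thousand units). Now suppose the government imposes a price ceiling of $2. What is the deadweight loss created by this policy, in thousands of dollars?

Rearranging supply gives Qs = 2P - 1. Setting quantity demanded equal to quantity supplied, 11 - P = 2P - 1, gives P* = 4 and Q* = 7.
Because the ceiling (2) lies below the market-clearing price, it is binding.
At P = 2: Qd = 11 - 2 = 9 and Qs = 2·2 - 1 = 3.
Quantity traded falls to 3. At Q = 3 the demand price is 11 - 3 = 8 and the supply price is (1 + 3)/2 = 2.
Deadweight loss = ½ · (8 - 2) · (7 - 3) = ½ · 6 · 4 = 12.

12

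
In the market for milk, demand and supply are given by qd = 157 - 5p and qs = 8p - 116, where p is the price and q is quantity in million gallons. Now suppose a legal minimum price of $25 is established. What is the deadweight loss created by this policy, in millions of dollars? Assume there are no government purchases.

65

Equilibrium: 157 - 5p = 8p - 116, so 273 = 13p and p* = 21, q* = 52.
The floor of 25 is above the equilibrium price 21, so it binds.
At p = 25: qd = 157 - 5·25 = 32 and qs = 8·25 - 116 = 84.
Quantity traded falls to 32. At q = 32 the demand price is (157 - 32)/5 = 25 and the supply price is (116 + 32)/8 = 18.5.
Deadweight loss = ½ · (25 - 18.5) · (52 - 32) = ½ · 6.5 · 20 = 65.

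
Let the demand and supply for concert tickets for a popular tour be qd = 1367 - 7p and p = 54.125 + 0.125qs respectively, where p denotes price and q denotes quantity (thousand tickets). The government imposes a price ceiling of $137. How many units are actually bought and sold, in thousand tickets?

Rearranging supply gives qs = 8p - 433. Setting quantity demanded equal to quantity supplied, 1367 - 7p = 8p - 433, gives p* = 120 and q* = 527.
The ceiling of 137 is above the equilibrium price 120, so it is not binding; the market clears at p* = 120, q* = 527.

527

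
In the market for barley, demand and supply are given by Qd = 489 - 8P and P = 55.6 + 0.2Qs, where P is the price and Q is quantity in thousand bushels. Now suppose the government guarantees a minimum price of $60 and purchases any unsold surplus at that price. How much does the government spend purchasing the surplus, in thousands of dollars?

780

Rearranging supply gives Qs = 5P - 278. In a free market, 489 - 8P = 5P - 278 gives the equilibrium P* = 59, Q* = 17.
Because the floor (60) lies above the market-clearing price, it is binding.
At P = 60: Qd = 489 - 8·60 = 9 and Qs = 5·60 - 278 = 22.
Surplus = Qs - Qd = 13.
Government expenditure = surplus × support price = 13 × 60 = 780.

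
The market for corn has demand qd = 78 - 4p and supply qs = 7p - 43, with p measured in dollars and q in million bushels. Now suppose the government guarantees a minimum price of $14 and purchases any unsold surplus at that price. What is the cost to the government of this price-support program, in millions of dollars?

462

Setting quantity demanded equal to quantity supplied, 78 - 4p = 7p - 43, gives p* = 11 and q* = 34.
The floor of 14 is above the equilibrium price 11, so it binds.
At p = 14: qd = 78 - 4·14 = 22 and qs = 7·14 - 43 = 55.
Surplus = qs - qd = 33.
Government expenditure = surplus × support price = 33 × 14 = 462.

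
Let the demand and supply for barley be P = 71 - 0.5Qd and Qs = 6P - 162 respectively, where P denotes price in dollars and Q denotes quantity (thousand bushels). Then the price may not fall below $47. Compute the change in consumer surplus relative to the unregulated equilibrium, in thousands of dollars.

Rearranging demand gives Qd = 142 - 2P. Without the control the market clears where 142 - 2P = 6P - 162, i.e. P* = 38 and Q* = 66.
Since 47 > 38, the floor is binding.
At P = 47: Qd = 142 - 2·47 = 48 and Qs = 6·47 - 162 = 120.
Consumer surplus without the control is ½ · (71 - 38) · 66 = 1089.
With the floor, consumers buy 48 units at 47, so CS = ½ · (71 - 47) · 48 = 576.
Change in consumer surplus = 576 - 1089 = -513.

-513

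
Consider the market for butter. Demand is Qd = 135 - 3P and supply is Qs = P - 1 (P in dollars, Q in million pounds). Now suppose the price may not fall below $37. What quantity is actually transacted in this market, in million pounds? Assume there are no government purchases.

24

Setting quantity demanded equal to quantity supplied, 135 - 3P = P - 1, gives P* = 34 and Q* = 33.
The floor of 37 is above the equilibrium price 34, so it binds.
At P = 37: Qd = 135 - 3·37 = 24 and Qs = 37 - 1 = 36.
The quantity actually transacted is the short side, demand: 24.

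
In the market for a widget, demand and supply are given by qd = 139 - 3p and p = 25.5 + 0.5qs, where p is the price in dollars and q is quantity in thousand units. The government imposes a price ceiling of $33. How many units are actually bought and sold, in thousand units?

15

Rearranging supply gives qs = 2p - 51. Setting quantity demanded equal to quantity supplied, 139 - 3p = 2p - 51, gives p* = 38 and q* = 25.
The ceiling of 33 is below the equilibrium price 38, so it binds.
At p = 33: qd = 139 - 3·33 = 40 and qs = 2·33 - 51 = 15.
The quantity actually transacted is the short side, supply: 15.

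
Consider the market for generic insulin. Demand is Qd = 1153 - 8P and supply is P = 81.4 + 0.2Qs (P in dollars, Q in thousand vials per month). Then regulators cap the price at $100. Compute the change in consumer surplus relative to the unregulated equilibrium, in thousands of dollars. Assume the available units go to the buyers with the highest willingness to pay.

1235

Rearranging supply gives Qs = 5P - 407. Equilibrium: 1153 - 8P = 5P - 407, so 1560 = 13P and P* = 120, Q* = 193.
Because the ceiling (100) lies below the market-clearing price, it is binding.
At P = 100: Qd = 1153 - 8·100 = 353 and Qs = 5·100 - 407 = 93.
Consumer surplus without the control is ½ · (144.125 - 120) · 193 = 2328.0625.
With the ceiling, 93 units are sold at 100 (assume they go to the highest-value buyers). The demand price at Q = 93 is 132.5, so CS = ½ · [(144.125 - 100) + (132.5 - 100)] · 93 = 3563.0625.
Change in consumer surplus = 3563.0625 - 2328.0625 = 1235.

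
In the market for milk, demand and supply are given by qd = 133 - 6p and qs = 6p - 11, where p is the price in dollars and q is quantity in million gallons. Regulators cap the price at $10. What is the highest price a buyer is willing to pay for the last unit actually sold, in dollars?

14

Setting quantity demanded equal to quantity supplied, 133 - 6p = 6p - 11, gives p* = 12 and q* = 61.
Since 10 < 12, the ceiling is binding.
At p = 10: qd = 133 - 6·10 = 73 and qs = 6·10 - 11 = 49.
Only 49 units reach the market. On the demand curve, the marginal buyer's willingness to pay at q = 49 is (133 - 49)/6 = 14.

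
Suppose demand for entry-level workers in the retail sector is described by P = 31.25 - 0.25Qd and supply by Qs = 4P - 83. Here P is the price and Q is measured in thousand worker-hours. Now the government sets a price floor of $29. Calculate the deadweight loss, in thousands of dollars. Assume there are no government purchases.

Rearranging demand gives Qd = 125 - 4P. Setting quantity demanded equal to quantity supplied, 125 - 4P = 4P - 83, gives P* = 26 and Q* = 21.
Since 29 > 26, the floor is binding.
At P = 29: Qd = 125 - 4·29 = 9 and Qs = 4·29 - 83 = 33.
Quantity traded falls to 9. At Q = 9 the demand price is (125 - 9)/4 = 29 and the supply price is (83 + 9)/4 = 23.
Deadweight loss = ½ · (29 - 23) · (21 - 9) = ½ · 6 · 12 = 36.

36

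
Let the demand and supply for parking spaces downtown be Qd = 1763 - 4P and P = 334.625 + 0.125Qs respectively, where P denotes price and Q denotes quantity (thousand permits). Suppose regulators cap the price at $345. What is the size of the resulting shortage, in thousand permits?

Rearranging supply gives Qs = 8P - 2677. Equilibrium: 1763 - 4P = 8P - 2677, so 4440 = 12P and P* = 370, Q* = 283.
The ceiling of 345 is below the equilibrium price 370, so it binds.
At P = 345: Qd = 1763 - 4·345 = 383 and Qs = 8·345 - 2677 = 83.
Shortage = Qd - Qs = 383 - 83 = 300.

300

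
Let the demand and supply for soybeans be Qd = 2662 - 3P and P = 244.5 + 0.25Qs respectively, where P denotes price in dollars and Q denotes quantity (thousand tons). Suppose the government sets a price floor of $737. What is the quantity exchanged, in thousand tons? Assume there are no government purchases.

451

Rearranging supply gives Qs = 4P - 978. Without the control the market clears where 2662 - 3P = 4P - 978, i.e. P* = 520 and Q* = 1102.
Since 737 > 520, the floor is binding.
At P = 737: Qd = 2662 - 3·737 = 451 and Qs = 4·737 - 978 = 1970.
The quantity actually transacted is the short side, demand: 451.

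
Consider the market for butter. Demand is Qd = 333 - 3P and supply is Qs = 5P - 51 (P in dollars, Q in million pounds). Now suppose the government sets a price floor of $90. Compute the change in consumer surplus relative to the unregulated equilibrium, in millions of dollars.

In a free market, 333 - 3P = 5P - 51 gives the equilibrium P* = 48, Q* = 189.
Because the floor (90) lies above the market-clearing price, it is binding.
At P = 90: Qd = 333 - 3·90 = 63 and Qs = 5·90 - 51 = 399.
Consumer surplus without the control is ½ · (111 - 48) · 189 = 5953.5.
With the floor, consumers buy 63 units at 90, so CS = ½ · (111 - 90) · 63 = 661.5.
Change in consumer surplus = 661.5 - 5953.5 = -5292.

-5292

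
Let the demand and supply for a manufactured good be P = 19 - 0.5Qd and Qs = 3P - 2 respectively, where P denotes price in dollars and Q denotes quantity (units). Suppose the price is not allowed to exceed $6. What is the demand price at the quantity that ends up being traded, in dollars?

11

Rearranging demand gives Qd = 38 - 2P. Setting quantity demanded equal to quantity supplied, 38 - 2P = 3P - 2, gives P* = 8 and Q* = 22.
Because the ceiling (6) lies below the market-clearing price, it is binding.
At P = 6: Qd = 38 - 2·6 = 26 and Qs = 3·6 - 2 = 16.
Only 16 units reach the market. On the demand curve, the marginal buyer's willingness to pay at Q = 16 is (38 - 16)/2 = 11.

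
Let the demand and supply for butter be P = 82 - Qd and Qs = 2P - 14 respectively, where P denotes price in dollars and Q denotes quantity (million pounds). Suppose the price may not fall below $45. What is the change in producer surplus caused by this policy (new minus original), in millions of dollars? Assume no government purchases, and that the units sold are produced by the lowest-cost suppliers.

438.75

Rearranging demand gives Qd = 82 - P. Setting quantity demanded equal to quantity supplied, 82 - P = 2P - 14, gives P* = 32 and Q* = 50.
The floor of 45 is above the equilibrium price 32, so it binds.
At P = 45: Qd = 82 - 45 = 37 and Qs = 2·45 - 14 = 76.
Producer surplus without the control is ½ · (32 - 7) · 50 = 625.
With the floor, 37 units are sold at 45. The supply price at Q = 37 is 25.5, so PS = ½ · [(45 - 7) + (45 - 25.5)] · 37 = 1063.75.
Change in producer surplus = 1063.75 - 625 = 438.75.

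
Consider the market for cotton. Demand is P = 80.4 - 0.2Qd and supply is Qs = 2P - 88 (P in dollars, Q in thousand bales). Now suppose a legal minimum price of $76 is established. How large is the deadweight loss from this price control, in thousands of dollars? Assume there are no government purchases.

315

Rearranging demand gives Qd = 402 - 5P. Without the control the market clears where 402 - 5P = 2P - 88, i.e. P* = 70 and Q* = 52.
The floor of 76 is above the equilibrium price 70, so it binds.
At P = 76: Qd = 402 - 5·76 = 22 and Qs = 2·76 - 88 = 64.
Quantity traded falls to 22. At Q = 22 the demand price is (402 - 22)/5 = 76 and the supply price is (88 + 22)/2 = 55.
Deadweight loss = ½ · (76 - 55) · (52 - 22) = ½ · 21 · 30 = 315.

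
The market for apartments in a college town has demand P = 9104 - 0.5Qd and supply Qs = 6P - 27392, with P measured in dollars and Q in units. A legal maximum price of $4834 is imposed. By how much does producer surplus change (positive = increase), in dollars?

-3645860

Rearranging demand gives Qd = 18208 - 2P. Equilibrium: 18208 - 2P = 6P - 27392, so 45600 = 8P and P* = 5700, Q* = 6808.
The ceiling of 4834 is below the equilibrium price 5700, so it binds.
At P = 4834: Qd = 18208 - 2·4834 = 8540 and Qs = 6·4834 - 27392 = 1612.
Producer surplus without the control is ½ · (5700 - 13696/3) · 6808 = 11587216/3.
With the ceiling, producers sell 1612 units at 4834, so PS = ½ · (4834 - 13696/3) · 1612 = 649636/3.
Change in producer surplus = 649636/3 - 11587216/3 = -3645860.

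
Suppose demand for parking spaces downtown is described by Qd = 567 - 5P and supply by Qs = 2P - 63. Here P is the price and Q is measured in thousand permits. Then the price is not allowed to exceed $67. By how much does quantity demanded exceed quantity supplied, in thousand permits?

Setting quantity demanded equal to quantity supplied, 567 - 5P = 2P - 63, gives P* = 90 and Q* = 117.
The ceiling of 67 is below the equilibrium price 90, so it binds.
At P = 67: Qd = 567 - 5·67 = 232 and Qs = 2·67 - 63 = 71.
Shortage = Qd - Qs = 232 - 71 = 161.

161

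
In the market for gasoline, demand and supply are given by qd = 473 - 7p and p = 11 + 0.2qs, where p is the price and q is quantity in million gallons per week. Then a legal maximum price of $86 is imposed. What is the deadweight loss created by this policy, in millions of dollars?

Rearranging supply gives qs = 5p - 55. Equilibrium: 473 - 7p = 5p - 55, so 528 = 12p and p* = 44, q* = 165.
The ceiling of 86 is above the equilibrium price 44, so it is not binding; the market clears at p* = 44, q* = 165.
Since the control does not bind, no trades are prevented and deadweight loss is zero.

0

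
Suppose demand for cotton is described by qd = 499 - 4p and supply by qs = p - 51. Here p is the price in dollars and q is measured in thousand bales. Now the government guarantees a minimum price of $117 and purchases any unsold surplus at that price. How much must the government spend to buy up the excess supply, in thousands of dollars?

4095

In a free market, 499 - 4p = p - 51 gives the equilibrium p* = 110, q* = 59.
The floor of 117 is above the equilibrium price 110, so it binds.
At p = 117: qd = 499 - 4·117 = 31 and qs = 117 - 51 = 66.
Surplus = qs - qd = 35.
Government expenditure = surplus × support price = 35 × 117 = 4095.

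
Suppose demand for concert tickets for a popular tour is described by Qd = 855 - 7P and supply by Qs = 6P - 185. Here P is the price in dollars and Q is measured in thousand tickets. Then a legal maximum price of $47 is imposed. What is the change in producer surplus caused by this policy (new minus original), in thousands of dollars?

-6468

Setting quantity demanded equal to quantity supplied, 855 - 7P = 6P - 185, gives P* = 80 and Q* = 295.
Since 47 < 80, the ceiling is binding.
At P = 47: Qd = 855 - 7·47 = 526 and Qs = 6·47 - 185 = 97.
Producer surplus without the control is ½ · (80 - 185/6) · 295 = 87025/12.
With the ceiling, producers sell 97 units at 47, so PS = ½ · (47 - 185/6) · 97 = 9409/12.
Change in producer surplus = 9409/12 - 87025/12 = -6468.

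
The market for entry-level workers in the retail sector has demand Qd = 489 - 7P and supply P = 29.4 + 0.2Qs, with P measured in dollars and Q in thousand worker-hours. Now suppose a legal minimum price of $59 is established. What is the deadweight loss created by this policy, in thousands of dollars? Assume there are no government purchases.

Rearranging supply gives Qs = 5P - 147. Setting quantity demanded equal to quantity supplied, 489 - 7P = 5P - 147, gives P* = 53 and Q* = 118.
Because the floor (59) lies above the market-clearing price, it is binding.
At P = 59: Qd = 489 - 7·59 = 76 and Qs = 5·59 - 147 = 148.
Quantity traded falls to 76. At Q = 76 the demand price is (489 - 76)/7 = 59 and the supply price is (147 + 76)/5 = 44.6.
Deadweight loss = ½ · (59 - 44.6) · (118 - 76) = ½ · 14.4 · 42 = 302.4.

302.4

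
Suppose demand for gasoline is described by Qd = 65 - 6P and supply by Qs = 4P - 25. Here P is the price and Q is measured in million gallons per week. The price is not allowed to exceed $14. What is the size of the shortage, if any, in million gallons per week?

Equilibrium: 65 - 6P = 4P - 25, so 90 = 10P and P* = 9, Q* = 11.
The ceiling of 14 is above the equilibrium price 9, so it is not binding; the market clears at P* = 9, Q* = 11.
Since the control does not bind, there is no shortage.

0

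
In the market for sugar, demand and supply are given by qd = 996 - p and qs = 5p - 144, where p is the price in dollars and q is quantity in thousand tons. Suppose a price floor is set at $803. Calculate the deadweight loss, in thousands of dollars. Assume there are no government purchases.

Equilibrium: 996 - p = 5p - 144, so 1140 = 6p and p* = 190, q* = 806.
Because the floor (803) lies above the market-clearing price, it is binding.
At p = 803: qd = 996 - 803 = 193 and qs = 5·803 - 144 = 3871.
Quantity traded falls to 193. At q = 193 the demand price is 996 - 193 = 803 and the supply price is (144 + 193)/5 = 67.4.
Deadweight loss = ½ · (803 - 67.4) · (806 - 193) = ½ · 735.6 · 613 = 225461.4.

225461.4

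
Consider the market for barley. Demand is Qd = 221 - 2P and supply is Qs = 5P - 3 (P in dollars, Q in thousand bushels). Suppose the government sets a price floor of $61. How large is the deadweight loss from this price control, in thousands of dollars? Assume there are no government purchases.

1177.4

Equilibrium: 221 - 2P = 5P - 3, so 224 = 7P and P* = 32, Q* = 157.
Because the floor (61) lies above the market-clearing price, it is binding.
At P = 61: Qd = 221 - 2·61 = 99 and Qs = 5·61 - 3 = 302.
Quantity traded falls to 99. At Q = 99 the demand price is (221 - 99)/2 = 61 and the supply price is (3 + 99)/5 = 20.4.
Deadweight loss = ½ · (61 - 20.4) · (157 - 99) = ½ · 40.6 · 58 = 1177.4.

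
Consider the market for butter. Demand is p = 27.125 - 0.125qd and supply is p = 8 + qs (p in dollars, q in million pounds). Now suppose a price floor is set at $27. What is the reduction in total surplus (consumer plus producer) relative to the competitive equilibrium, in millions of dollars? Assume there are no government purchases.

Rearranging demand gives qd = 217 - 8p; rearranging supply gives qs = p - 8. Equilibrium: 217 - 8p = p - 8, so 225 = 9p and p* = 25, q* = 17.
Since 27 > 25, the floor is binding.
At p = 27: qd = 217 - 8·27 = 1 and qs = 27 - 8 = 19.
Quantity traded falls to 1. At q = 1 the demand price is (217 - 1)/8 = 27 and the supply price is 8 + 1 = 9.
Deadweight loss = ½ · (27 - 9) · (17 - 1) = ½ · 18 · 16 = 144.

144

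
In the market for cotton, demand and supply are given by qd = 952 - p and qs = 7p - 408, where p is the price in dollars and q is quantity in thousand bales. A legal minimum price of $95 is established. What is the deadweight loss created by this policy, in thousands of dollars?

0

Setting quantity demanded equal to quantity supplied, 952 - p = 7p - 408, gives p* = 170 and q* = 782.
Since 95 is below p* = 170, the floor does not bind and the free-market outcome prevails.
Since the control does not bind, no trades are prevented and deadweight loss is zero.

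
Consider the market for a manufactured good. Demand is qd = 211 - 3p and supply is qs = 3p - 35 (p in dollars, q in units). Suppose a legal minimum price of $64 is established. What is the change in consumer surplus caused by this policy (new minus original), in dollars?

-1230.5

In a free market, 211 - 3p = 3p - 35 gives the equilibrium p* = 41, q* = 88.
Because the floor (64) lies above the market-clearing price, it is binding.
At p = 64: qd = 211 - 3·64 = 19 and qs = 3·64 - 35 = 157.
Consumer surplus without the control is ½ · (211/3 - 41) · 88 = 3872/3.
With the floor, consumers buy 19 units at 64, so CS = ½ · (211/3 - 64) · 19 = 361/6.
Change in consumer surplus = 361/6 - 3872/3 = -1230.5.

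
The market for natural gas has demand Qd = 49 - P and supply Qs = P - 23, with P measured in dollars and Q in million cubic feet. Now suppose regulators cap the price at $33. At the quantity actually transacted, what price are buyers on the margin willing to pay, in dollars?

39

Without the control the market clears where 49 - P = P - 23, i.e. P* = 36 and Q* = 13.
The ceiling of 33 is below the equilibrium price 36, so it binds.
At P = 33: Qd = 49 - 33 = 16 and Qs = 33 - 23 = 10.
Only 10 units reach the market. On the demand curve, the marginal buyer's willingness to pay at Q = 10 is (49 - 10) = 39.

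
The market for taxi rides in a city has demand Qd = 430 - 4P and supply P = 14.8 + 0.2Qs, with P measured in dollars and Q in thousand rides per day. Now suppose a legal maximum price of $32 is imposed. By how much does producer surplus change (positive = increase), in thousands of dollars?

-3504

Rearranging supply gives Qs = 5P - 74. Equilibrium: 430 - 4P = 5P - 74, so 504 = 9P and P* = 56, Q* = 206.
Since 32 < 56, the ceiling is binding.
At P = 32: Qd = 430 - 4·32 = 302 and Qs = 5·32 - 74 = 86.
Producer surplus without the control is ½ · (56 - 14.8) · 206 = 4243.6.
With the ceiling, producers sell 86 units at 32, so PS = ½ · (32 - 14.8) · 86 = 739.6.
Change in producer surplus = 739.6 - 4243.6 = -3504.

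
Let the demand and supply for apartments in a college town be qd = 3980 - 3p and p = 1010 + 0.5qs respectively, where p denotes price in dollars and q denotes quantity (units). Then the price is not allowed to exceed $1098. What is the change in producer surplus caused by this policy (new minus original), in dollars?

Rearranging supply gives qs = 2p - 2020. In a free market, 3980 - 3p = 2p - 2020 gives the equilibrium p* = 1200, q* = 380.
Because the ceiling (1098) lies below the market-clearing price, it is binding.
At p = 1098: qd = 3980 - 3·1098 = 686 and qs = 2·1098 - 2020 = 176.
Producer surplus without the control is ½ · (1200 - 1010) · 380 = 36100.
With the ceiling, producers sell 176 units at 1098, so PS = ½ · (1098 - 1010) · 176 = 7744.
Change in producer surplus = 7744 - 36100 = -28356.

-28356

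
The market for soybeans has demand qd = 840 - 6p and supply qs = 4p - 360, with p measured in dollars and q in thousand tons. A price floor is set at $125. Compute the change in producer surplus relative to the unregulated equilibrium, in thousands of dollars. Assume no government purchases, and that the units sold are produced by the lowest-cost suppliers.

Equilibrium: 840 - 6p = 4p - 360, so 1200 = 10p and p* = 120, q* = 120.
Since 125 > 120, the floor is binding.
At p = 125: qd = 840 - 6·125 = 90 and qs = 4·125 - 360 = 140.
Producer surplus without the control is ½ · (120 - 90) · 120 = 1800.
With the floor, 90 units are sold at 125. The supply price at q = 90 is 112.5, so PS = ½ · [(125 - 90) + (125 - 112.5)] · 90 = 2137.5.
Change in producer surplus = 2137.5 - 1800 = 337.5.

337.5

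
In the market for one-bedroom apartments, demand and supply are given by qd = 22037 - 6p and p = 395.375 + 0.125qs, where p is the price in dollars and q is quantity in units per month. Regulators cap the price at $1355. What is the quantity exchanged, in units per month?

Rearranging supply gives qs = 8p - 3163. Without the control the market clears where 22037 - 6p = 8p - 3163, i.e. p* = 1800 and q* = 11237.
Because the ceiling (1355) lies below the market-clearing price, it is binding.
At p = 1355: qd = 22037 - 6·1355 = 13907 and qs = 8·1355 - 3163 = 7677.
The quantity actually transacted is the short side, supply: 7677.

7677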